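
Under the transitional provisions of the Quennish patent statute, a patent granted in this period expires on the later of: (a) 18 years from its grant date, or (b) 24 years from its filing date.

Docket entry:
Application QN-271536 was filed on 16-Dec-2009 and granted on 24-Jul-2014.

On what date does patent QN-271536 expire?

2033-12-16

(a) grant + 18 years → 24 July 2032.
(b) filing + 24 years → 16 December 2033.
Later of the two: 16 December 2033.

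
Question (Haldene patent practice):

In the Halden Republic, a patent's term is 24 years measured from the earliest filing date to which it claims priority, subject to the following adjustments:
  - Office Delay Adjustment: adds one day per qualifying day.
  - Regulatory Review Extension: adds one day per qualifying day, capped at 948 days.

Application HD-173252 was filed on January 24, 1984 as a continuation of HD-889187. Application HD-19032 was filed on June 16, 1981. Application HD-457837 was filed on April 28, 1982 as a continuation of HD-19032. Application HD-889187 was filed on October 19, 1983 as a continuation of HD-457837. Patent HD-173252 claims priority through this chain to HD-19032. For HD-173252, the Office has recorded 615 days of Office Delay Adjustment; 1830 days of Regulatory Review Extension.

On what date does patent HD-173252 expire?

Earliest priority filing: 16 June 1981.
Base term: 16 June 1981 + 24 years → 16 June 2005.
Office Delay Adjustment: +615 days → 21 February 2007.
Regulatory Review Extension: 1830 days claimed exceeds the 948-day cap, so +948 days → 26 September 2009.

September 26, 2009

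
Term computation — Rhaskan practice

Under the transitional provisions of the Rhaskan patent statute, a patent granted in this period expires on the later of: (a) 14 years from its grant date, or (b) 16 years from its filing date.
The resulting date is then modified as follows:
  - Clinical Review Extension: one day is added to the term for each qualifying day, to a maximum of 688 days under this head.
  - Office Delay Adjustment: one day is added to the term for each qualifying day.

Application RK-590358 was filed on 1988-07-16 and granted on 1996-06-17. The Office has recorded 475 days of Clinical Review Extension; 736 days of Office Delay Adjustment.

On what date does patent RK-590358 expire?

2013-10-10

(a) grant + 14 years → 17 June 2010.
(b) filing + 16 years → 16 July 2004.
Later of the two: 17 June 2010.
Clinical Review Extension: 475 days (within the 688-day cap) → +475 days → 5 October 2011.
Office Delay Adjustment: +736 days → 10 October 2013.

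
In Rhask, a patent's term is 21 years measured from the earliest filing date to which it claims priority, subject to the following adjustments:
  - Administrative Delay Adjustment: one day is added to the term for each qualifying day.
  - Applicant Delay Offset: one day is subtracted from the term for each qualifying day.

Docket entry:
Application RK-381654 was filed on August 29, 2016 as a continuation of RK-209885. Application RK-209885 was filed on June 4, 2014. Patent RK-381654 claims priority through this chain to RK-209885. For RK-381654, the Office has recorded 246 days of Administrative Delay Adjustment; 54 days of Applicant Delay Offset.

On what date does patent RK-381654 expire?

Earliest priority filing: 4 June 2014.
Base term: 4 June 2014 + 21 years → 4 June 2035.
Administrative Delay Adjustment: +246 days → 5 February 2036.
Applicant Delay Offset: −54 days → 13 December 2035.

2035-12-13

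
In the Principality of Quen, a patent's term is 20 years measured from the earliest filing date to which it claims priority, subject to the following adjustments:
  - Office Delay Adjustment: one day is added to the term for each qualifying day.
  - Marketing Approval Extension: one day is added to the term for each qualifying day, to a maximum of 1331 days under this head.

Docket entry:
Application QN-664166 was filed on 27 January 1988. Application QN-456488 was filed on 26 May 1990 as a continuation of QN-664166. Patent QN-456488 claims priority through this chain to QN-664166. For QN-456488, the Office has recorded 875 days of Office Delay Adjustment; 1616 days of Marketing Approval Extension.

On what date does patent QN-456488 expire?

Earliest priority filing: 27 January 1988.
Base term: 27 January 1988 + 20 years → 27 January 2008.
Office Delay Adjustment: +875 days → 20 June 2010.
Marketing Approval Extension: 1616 days claimed exceeds the 1331-day cap, so +1331 days → 10 February 2014.

February 10, 2014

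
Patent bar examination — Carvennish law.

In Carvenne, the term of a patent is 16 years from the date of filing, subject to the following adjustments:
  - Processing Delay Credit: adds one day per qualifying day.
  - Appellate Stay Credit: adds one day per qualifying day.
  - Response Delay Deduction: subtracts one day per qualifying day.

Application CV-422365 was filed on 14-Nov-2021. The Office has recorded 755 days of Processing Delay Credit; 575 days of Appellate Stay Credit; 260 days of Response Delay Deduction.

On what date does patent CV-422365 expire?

Base term: filing date + 16 years → 14 November 2037.
Processing Delay Credit: +755 days → 9 December 2039.
Appellate Stay Credit: +575 days → 6 July 2041.
Response Delay Deduction: −260 days → 19 October 2040.

October 19, 2040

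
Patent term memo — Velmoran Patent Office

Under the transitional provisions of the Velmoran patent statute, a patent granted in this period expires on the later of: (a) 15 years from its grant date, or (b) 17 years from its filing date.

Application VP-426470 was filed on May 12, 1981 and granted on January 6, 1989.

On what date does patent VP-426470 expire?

2004-01-06

(a) grant + 15 years → 6 January 2004.
(b) filing + 17 years → 12 May 1998.
Later of the two: 6 January 2004.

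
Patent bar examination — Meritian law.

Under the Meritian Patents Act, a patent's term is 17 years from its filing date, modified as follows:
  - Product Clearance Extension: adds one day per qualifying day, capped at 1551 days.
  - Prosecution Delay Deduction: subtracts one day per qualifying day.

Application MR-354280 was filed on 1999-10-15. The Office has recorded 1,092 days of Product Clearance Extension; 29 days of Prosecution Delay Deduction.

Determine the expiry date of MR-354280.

Base term: filing date + 17 years → 15 October 2016.
Product Clearance Extension: 1092 days (within the 1551-day cap) → +1092 days → 12 October 2019.
Prosecution Delay Deduction: −29 days → 13 September 2019.

2019-09-13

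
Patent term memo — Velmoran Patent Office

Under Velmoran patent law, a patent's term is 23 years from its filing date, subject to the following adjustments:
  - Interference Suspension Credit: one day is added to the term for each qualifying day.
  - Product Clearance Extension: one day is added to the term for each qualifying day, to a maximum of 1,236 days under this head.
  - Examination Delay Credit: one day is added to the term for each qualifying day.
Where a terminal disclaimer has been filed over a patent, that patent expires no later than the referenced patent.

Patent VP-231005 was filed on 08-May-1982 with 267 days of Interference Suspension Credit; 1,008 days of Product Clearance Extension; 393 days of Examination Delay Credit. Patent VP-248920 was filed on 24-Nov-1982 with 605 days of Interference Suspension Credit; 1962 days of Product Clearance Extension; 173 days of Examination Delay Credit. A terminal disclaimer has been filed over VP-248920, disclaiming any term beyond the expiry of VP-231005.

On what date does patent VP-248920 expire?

2009-12-01

Natural term of VP-248920:
  Base: filing + 23 years → 24 November 2005.
  Interference Suspension Credit: +605 days → 22 July 2007.
  Product Clearance Extension: 1962 days claimed exceeds the 1236-day cap, so +1236 days → 9 December 2010.
  Examination Delay Credit: +173 days → 31 May 2011.
Expiry of referenced patent VP-231005:
  Base: filing + 23 years → 8 May 2005.
  Interference Suspension Credit: +267 days → 30 January 2006.
  Product Clearance Extension: 1008 days (within the 1236-day cap) → +1008 days → 3 November 2008.
  Examination Delay Credit: +393 days → 1 December 2009.
Terminal disclaimer: VP-248920 expires on the earlier of 31 May 2011 and 1 December 2009.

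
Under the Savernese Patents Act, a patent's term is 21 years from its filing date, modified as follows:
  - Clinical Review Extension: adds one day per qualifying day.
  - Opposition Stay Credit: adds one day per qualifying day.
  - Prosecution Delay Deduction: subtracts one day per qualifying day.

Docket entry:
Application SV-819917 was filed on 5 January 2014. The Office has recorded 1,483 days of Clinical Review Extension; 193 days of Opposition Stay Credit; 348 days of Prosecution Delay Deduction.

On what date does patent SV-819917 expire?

2038-08-25

Base term: filing date + 21 years → 5 January 2035.
Clinical Review Extension: +1483 days → 27 January 2039.
Opposition Stay Credit: +193 days → 8 August 2039.
Prosecution Delay Deduction: −348 days → 25 August 2038.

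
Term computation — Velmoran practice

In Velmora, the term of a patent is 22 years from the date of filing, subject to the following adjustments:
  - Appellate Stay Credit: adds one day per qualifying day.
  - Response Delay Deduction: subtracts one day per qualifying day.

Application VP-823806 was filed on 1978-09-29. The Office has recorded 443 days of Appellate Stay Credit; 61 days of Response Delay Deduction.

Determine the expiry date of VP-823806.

October 16, 2001

Base term: filing date + 22 years → 29 September 2000.
Appellate Stay Credit: +443 days → 16 December 2001.
Response Delay Deduction: −61 days → 16 October 2001.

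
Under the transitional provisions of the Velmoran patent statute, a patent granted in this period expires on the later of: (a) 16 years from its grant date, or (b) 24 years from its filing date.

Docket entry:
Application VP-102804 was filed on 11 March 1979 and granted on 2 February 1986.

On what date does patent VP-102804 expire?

(a) grant + 16 years → 2 February 2002.
(b) filing + 24 years → 11 March 2003.
Later of the two: 11 March 2003.

2003-03-11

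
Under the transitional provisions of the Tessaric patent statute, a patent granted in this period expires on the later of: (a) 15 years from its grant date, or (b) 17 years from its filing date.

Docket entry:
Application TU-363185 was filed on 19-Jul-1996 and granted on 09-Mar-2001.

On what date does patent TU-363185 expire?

March 9, 2016

(a) grant + 15 years → 9 March 2016.
(b) filing + 17 years → 19 July 2013.
Later of the two: 9 March 2016.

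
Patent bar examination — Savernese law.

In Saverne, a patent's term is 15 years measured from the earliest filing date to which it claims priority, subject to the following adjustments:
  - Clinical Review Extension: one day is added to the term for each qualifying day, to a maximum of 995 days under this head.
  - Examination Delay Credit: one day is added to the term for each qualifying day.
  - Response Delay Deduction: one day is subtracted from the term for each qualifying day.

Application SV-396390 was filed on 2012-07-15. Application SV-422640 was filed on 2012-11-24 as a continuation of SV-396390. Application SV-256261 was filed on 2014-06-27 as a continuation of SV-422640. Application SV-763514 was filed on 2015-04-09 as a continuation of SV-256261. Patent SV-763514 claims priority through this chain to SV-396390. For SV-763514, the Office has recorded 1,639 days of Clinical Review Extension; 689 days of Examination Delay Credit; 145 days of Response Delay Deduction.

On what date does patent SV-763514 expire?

October 1, 2031

Earliest priority filing: 15 July 2012.
Base term: 15 July 2012 + 15 years → 15 July 2027.
Clinical Review Extension: 1639 days claimed exceeds the 995-day cap, so +995 days → 5 April 2030.
Examination Delay Credit: +689 days → 23 February 2032.
Response Delay Deduction: −145 days → 1 October 2031.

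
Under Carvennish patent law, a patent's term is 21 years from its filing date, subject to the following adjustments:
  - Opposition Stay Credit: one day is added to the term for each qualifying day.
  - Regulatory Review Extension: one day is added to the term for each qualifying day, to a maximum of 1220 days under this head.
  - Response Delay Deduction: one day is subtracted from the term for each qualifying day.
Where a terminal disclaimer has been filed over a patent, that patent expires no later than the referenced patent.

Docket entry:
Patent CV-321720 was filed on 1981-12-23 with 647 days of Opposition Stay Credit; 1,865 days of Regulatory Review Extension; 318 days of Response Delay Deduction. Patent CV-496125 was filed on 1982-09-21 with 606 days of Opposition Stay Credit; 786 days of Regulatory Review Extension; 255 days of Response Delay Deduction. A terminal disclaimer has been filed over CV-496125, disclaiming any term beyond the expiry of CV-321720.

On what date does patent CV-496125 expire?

November 1, 2006

Natural term of CV-496125:
  Base: filing + 21 years → 21 September 2003.
  Opposition Stay Credit: +606 days → 19 May 2005.
  Regulatory Review Extension: 786 days (within the 1220-day cap) → +786 days → 14 July 2007.
  Response Delay Deduction: −255 days → 1 November 2006.
Expiry of referenced patent CV-321720:
  Base: filing + 21 years → 23 December 2002.
  Opposition Stay Credit: +647 days → 30 September 2004.
  Regulatory Review Extension: 1865 days claimed exceeds the 1220-day cap, so +1220 days → 2 February 2008.
  Response Delay Deduction: −318 days → 21 March 2007.
Terminal disclaimer: CV-496125 expires on the earlier of 1 November 2006 and 21 March 2007.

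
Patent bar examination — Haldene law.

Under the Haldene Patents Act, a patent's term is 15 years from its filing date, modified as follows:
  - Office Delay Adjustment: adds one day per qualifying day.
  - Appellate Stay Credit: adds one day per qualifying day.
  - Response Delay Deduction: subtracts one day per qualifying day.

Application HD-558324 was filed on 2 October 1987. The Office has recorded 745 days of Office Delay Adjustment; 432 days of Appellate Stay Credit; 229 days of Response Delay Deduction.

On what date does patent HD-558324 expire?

2005-05-07

Base term: filing date + 15 years → 2 October 2002.
Office Delay Adjustment: +745 days → 16 October 2004.
Appellate Stay Credit: +432 days → 22 December 2005.
Response Delay Deduction: −229 days → 7 May 2005.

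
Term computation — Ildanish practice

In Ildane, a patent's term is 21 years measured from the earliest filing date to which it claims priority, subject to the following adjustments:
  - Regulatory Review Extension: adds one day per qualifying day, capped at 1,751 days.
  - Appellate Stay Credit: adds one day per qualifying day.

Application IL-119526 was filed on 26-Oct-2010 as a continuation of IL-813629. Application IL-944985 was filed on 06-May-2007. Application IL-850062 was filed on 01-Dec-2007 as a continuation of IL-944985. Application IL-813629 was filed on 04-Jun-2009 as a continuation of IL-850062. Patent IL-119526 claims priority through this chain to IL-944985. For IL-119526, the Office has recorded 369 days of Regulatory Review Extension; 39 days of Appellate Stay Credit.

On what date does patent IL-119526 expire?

Earliest priority filing: 6 May 2007.
Base term: 6 May 2007 + 21 years → 6 May 2028.
Regulatory Review Extension: 369 days (within the 1751-day cap) → +369 days → 10 May 2029.
Appellate Stay Credit: +39 days → 18 June 2029.

2029-06-18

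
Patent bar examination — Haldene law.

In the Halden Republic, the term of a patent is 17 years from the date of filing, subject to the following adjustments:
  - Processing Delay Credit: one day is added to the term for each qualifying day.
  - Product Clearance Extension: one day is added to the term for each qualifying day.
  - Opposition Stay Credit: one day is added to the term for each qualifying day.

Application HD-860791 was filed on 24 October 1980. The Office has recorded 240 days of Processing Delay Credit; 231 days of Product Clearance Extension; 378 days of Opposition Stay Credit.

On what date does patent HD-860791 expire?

Base term: filing date + 17 years → 24 October 1997.
Processing Delay Credit: +240 days → 21 June 1998.
Product Clearance Extension: +231 days → 7 February 1999.
Opposition Stay Credit: +378 days → 20 February 2000.

February 20, 2000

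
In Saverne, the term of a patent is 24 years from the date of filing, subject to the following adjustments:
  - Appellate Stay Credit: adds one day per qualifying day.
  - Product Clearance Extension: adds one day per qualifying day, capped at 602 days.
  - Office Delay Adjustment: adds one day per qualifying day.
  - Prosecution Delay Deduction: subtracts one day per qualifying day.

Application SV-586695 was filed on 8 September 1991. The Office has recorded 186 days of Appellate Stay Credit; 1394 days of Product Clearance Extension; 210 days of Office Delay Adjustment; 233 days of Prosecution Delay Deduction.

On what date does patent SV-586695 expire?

Base term: filing date + 24 years → 8 September 2015.
Appellate Stay Credit: +186 days → 12 March 2016.
Product Clearance Extension: 1394 days claimed exceeds the 602-day cap, so +602 days → 4 November 2017.
Office Delay Adjustment: +210 days → 2 June 2018.
Prosecution Delay Deduction: −233 days → 12 October 2017.

2017-10-12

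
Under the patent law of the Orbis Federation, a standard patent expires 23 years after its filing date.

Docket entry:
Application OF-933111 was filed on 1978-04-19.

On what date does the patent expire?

April 19, 2001

Filing date + 23 years → 19 April 2001.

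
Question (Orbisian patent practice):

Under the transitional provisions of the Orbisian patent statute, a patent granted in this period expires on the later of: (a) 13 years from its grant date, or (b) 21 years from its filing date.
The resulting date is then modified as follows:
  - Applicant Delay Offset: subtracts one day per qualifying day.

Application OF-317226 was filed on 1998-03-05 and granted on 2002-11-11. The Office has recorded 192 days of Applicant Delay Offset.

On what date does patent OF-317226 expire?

2018-08-25

(a) grant + 13 years → 11 November 2015.
(b) filing + 21 years → 5 March 2019.
Later of the two: 5 March 2019.
Applicant Delay Offset: −192 days → 25 August 2018.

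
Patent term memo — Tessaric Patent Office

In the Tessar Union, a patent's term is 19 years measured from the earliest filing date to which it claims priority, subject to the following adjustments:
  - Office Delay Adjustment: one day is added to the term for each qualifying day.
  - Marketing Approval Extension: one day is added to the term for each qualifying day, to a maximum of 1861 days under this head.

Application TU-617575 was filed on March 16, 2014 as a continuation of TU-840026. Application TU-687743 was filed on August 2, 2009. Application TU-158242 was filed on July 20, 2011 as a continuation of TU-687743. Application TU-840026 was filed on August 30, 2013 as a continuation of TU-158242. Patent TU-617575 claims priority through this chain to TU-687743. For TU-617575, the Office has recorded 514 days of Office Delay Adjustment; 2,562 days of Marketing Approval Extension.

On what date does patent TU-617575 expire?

Earliest priority filing: 2 August 2009.
Base term: 2 August 2009 + 19 years → 2 August 2028.
Office Delay Adjustment: +514 days → 29 December 2029.
Marketing Approval Extension: 2562 days claimed exceeds the 1861-day cap, so +1861 days → 2 February 2035.

2035-02-02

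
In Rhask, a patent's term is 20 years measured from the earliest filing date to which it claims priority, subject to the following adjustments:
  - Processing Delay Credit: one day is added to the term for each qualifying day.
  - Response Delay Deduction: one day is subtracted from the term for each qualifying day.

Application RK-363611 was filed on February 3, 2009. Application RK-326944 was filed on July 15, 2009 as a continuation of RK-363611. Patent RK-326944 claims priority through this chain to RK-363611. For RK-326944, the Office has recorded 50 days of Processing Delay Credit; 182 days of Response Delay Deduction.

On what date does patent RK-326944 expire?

2028-09-24

Earliest priority filing: 3 February 2009.
Base term: 3 February 2009 + 20 years → 3 February 2029.
Processing Delay Credit: +50 days → 25 March 2029.
Response Delay Deduction: −182 days → 24 September 2028.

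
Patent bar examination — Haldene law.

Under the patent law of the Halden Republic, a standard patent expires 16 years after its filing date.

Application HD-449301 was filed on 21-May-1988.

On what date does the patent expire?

May 21, 2004

Filing date + 16 years → 21 May 2004.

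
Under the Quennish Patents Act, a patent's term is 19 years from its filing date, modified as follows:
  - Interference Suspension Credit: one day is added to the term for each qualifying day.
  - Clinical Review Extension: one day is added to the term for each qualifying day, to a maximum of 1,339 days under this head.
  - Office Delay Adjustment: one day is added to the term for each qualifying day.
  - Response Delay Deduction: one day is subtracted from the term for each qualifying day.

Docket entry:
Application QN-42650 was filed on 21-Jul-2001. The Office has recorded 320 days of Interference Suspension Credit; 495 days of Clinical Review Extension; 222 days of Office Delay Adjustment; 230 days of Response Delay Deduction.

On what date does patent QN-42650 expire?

Base term: filing date + 19 years → 21 July 2020.
Interference Suspension Credit: +320 days → 6 June 2021.
Clinical Review Extension: 495 days (within the 1339-day cap) → +495 days → 14 October 2022.
Office Delay Adjustment: +222 days → 24 May 2023.
Response Delay Deduction: −230 days → 6 October 2022.

October 6, 2022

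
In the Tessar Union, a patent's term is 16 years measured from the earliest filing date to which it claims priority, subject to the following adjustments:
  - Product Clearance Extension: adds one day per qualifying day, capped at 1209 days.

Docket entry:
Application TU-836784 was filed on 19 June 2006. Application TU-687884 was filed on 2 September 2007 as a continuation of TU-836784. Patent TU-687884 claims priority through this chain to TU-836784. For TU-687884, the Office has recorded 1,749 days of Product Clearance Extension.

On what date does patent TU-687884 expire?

October 10, 2025

Earliest priority filing: 19 June 2006.
Base term: 19 June 2006 + 16 years → 19 June 2022.
Product Clearance Extension: 1749 days claimed exceeds the 1209-day cap, so +1209 days → 10 October 2025.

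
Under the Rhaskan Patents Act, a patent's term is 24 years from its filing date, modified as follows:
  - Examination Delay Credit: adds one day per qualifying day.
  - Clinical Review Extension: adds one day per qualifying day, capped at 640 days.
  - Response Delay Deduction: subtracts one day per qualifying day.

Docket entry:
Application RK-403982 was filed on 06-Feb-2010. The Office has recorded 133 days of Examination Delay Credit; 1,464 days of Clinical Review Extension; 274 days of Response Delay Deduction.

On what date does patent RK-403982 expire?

Base term: filing date + 24 years → 6 February 2034.
Examination Delay Credit: +133 days → 19 June 2034.
Clinical Review Extension: 1464 days claimed exceeds the 640-day cap, so +640 days → 20 March 2036.
Response Delay Deduction: −274 days → 20 June 2035.

2035-06-20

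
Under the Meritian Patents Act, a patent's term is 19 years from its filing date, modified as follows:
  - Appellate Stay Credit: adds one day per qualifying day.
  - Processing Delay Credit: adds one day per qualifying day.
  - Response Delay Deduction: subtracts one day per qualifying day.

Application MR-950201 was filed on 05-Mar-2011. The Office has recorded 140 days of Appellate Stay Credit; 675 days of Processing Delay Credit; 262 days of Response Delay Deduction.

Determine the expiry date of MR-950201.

Base term: filing date + 19 years → 5 March 2030.
Appellate Stay Credit: +140 days → 23 July 2030.
Processing Delay Credit: +675 days → 28 May 2032.
Response Delay Deduction: −262 days → 9 September 2031.

September 9, 2031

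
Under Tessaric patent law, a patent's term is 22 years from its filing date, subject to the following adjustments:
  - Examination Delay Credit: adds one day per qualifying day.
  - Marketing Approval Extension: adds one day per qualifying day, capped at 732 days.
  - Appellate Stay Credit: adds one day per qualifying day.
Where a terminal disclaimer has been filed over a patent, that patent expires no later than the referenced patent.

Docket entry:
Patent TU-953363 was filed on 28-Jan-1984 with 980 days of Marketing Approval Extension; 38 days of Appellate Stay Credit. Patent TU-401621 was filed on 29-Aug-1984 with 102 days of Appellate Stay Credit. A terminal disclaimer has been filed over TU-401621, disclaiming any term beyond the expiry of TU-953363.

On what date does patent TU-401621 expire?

Natural term of TU-401621:
  Base: filing + 22 years → 29 August 2006.
  Appellate Stay Credit: +102 days → 9 December 2006.
Expiry of referenced patent TU-953363:
  Base: filing + 22 years → 28 January 2006.
  Marketing Approval Extension: 980 days claimed exceeds the 732-day cap, so +732 days → 30 January 2008.
  Appellate Stay Credit: +38 days → 8 March 2008.
Terminal disclaimer: TU-401621 expires on the earlier of 9 December 2006 and 8 March 2008.

2006-12-09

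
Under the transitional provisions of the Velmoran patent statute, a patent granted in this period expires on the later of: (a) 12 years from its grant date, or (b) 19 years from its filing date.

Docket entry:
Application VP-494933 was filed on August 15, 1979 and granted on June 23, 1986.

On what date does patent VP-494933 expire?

(a) grant + 12 years → 23 June 1998.
(b) filing + 19 years → 15 August 1998.
Later of the two: 15 August 1998.

August 15, 1998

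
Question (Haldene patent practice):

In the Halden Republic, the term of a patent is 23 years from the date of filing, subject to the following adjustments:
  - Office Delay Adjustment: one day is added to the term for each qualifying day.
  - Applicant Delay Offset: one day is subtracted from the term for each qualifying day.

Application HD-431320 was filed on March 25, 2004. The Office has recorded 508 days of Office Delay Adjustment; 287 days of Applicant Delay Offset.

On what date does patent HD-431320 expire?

2027-11-01

Base term: filing date + 23 years → 25 March 2027.
Office Delay Adjustment: +508 days → 14 August 2028.
Applicant Delay Offset: −287 days → 1 November 2027.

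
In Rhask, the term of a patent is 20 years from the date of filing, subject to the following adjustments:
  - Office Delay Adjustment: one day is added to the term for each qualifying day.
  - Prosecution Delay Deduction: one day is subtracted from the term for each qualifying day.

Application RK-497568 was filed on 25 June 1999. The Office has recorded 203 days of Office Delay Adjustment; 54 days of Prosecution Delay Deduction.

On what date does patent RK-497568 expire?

Base term: filing date + 20 years → 25 June 2019.
Office Delay Adjustment: +203 days → 14 January 2020.
Prosecution Delay Deduction: −54 days → 21 November 2019.

2019-11-21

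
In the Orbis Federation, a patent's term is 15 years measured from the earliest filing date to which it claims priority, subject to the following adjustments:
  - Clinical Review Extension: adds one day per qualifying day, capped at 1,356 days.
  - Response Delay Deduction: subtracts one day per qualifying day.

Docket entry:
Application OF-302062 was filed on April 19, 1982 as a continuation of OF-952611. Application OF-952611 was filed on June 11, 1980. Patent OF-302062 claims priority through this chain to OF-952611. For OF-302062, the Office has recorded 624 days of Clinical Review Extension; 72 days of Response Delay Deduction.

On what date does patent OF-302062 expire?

1996-12-14

Earliest priority filing: 11 June 1980.
Base term: 11 June 1980 + 15 years → 11 June 1995.
Clinical Review Extension: 624 days (within the 1356-day cap) → +624 days → 24 February 1997.
Response Delay Deduction: −72 days → 14 December 1996.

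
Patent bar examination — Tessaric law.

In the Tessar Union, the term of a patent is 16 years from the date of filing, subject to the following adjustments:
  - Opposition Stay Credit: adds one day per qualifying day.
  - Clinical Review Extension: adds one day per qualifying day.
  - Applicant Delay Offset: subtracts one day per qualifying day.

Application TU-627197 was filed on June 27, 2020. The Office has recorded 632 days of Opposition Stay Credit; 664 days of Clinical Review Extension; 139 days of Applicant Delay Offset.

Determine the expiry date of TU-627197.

Base term: filing date + 16 years → 27 June 2036.
Opposition Stay Credit: +632 days → 21 March 2038.
Clinical Review Extension: +664 days → 14 January 2040.
Applicant Delay Offset: −139 days → 28 August 2039.

2039-08-28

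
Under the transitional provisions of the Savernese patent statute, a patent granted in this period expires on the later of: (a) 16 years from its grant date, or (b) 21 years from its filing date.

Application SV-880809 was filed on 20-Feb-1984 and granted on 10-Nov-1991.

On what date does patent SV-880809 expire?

(a) grant + 16 years → 10 November 2007.
(b) filing + 21 years → 20 February 2005.
Later of the two: 10 November 2007.

November 10, 2007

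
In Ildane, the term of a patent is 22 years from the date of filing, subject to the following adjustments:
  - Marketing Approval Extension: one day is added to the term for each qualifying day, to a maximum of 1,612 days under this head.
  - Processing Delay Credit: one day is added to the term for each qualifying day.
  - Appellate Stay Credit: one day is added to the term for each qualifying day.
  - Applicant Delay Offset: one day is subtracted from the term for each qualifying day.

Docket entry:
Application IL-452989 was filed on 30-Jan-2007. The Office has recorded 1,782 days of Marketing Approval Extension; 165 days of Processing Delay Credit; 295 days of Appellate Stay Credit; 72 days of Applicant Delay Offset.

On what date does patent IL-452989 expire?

July 23, 2034

Base term: filing date + 22 years → 30 January 2029.
Marketing Approval Extension: 1782 days claimed exceeds the 1612-day cap, so +1612 days → 30 June 2033.
Processing Delay Credit: +165 days → 12 December 2033.
Appellate Stay Credit: +295 days → 3 October 2034.
Applicant Delay Offset: −72 days → 23 July 2034.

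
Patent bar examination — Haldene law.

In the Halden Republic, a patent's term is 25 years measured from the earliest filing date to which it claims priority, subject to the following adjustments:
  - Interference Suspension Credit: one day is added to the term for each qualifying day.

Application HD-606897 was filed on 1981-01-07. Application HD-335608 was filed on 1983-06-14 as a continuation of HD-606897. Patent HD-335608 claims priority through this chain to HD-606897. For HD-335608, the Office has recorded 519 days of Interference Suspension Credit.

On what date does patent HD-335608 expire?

Earliest priority filing: 7 January 1981.
Base term: 7 January 1981 + 25 years → 7 January 2006.
Interference Suspension Credit: +519 days → 10 June 2007.

2007-06-10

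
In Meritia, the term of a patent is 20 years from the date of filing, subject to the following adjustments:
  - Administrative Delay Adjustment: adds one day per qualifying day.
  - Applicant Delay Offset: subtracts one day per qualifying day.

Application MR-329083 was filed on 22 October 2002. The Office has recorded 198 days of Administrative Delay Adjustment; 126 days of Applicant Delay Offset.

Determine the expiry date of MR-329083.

January 2, 2023

Base term: filing date + 20 years → 22 October 2022.
Administrative Delay Adjustment: +198 days → 8 May 2023.
Applicant Delay Offset: −126 days → 2 January 2023.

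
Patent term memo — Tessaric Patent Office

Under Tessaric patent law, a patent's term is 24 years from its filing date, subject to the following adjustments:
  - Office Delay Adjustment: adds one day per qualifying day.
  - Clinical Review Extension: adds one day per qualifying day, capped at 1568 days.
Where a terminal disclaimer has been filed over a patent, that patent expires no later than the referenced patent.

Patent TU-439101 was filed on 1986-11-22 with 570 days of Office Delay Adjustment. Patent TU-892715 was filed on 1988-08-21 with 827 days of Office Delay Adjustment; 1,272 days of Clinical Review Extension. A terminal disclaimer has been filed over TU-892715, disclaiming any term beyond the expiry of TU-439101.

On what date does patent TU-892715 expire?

Natural term of TU-892715:
  Base: filing + 24 years → 21 August 2012.
  Office Delay Adjustment: +827 days → 26 November 2014.
  Clinical Review Extension: 1272 days (within the 1568-day cap) → +1272 days → 21 May 2018.
Expiry of referenced patent TU-439101:
  Base: filing + 24 years → 22 November 2010.
  Office Delay Adjustment: +570 days → 14 June 2012.
Terminal disclaimer: TU-892715 expires on the earlier of 21 May 2018 and 14 June 2012.

2012-06-14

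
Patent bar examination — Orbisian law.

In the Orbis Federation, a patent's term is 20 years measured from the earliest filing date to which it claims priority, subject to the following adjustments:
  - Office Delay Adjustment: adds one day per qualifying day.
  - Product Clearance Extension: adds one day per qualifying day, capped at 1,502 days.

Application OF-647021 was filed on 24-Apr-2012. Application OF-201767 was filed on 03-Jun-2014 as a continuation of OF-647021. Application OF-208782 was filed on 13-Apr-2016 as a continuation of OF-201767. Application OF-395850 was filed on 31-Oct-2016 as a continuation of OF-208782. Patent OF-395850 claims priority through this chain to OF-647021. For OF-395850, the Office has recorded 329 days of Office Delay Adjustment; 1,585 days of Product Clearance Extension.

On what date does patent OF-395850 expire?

April 29, 2037

Earliest priority filing: 24 April 2012.
Base term: 24 April 2012 + 20 years → 24 April 2032.
Office Delay Adjustment: +329 days → 19 March 2033.
Product Clearance Extension: 1585 days claimed exceeds the 1502-day cap, so +1502 days → 29 April 2037.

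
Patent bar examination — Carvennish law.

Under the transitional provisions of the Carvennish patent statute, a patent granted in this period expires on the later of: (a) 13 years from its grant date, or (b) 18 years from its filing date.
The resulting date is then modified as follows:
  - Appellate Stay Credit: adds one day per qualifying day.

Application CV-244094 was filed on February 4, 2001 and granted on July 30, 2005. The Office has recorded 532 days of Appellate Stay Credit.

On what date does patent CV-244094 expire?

2020-07-20

(a) grant + 13 years → 30 July 2018.
(b) filing + 18 years → 4 February 2019.
Later of the two: 4 February 2019.
Appellate Stay Credit: +532 days → 20 July 2020.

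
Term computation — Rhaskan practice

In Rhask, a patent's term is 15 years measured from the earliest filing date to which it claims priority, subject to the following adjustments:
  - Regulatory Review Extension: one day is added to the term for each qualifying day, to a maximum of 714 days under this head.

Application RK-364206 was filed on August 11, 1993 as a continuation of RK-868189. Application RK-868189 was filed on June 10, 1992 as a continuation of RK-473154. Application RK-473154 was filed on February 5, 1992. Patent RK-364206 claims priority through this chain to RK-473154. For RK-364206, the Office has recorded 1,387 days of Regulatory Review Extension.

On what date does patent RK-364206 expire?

January 19, 2009

Earliest priority filing: 5 February 1992.
Base term: 5 February 1992 + 15 years → 5 February 2007.
Regulatory Review Extension: 1387 days claimed exceeds the 714-day cap, so +714 days → 19 January 2009.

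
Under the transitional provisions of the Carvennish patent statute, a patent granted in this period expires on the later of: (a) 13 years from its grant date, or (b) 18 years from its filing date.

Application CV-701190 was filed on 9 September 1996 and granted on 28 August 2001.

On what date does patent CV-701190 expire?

(a) grant + 13 years → 28 August 2014.
(b) filing + 18 years → 9 September 2014.
Later of the two: 9 September 2014.

September 9, 2014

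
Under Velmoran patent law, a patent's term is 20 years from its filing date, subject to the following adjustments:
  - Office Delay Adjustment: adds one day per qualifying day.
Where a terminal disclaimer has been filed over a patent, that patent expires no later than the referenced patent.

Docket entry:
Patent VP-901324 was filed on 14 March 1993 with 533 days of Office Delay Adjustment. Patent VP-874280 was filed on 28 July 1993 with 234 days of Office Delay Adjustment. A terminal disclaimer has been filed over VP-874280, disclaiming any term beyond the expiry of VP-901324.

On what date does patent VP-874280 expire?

2014-03-19

Natural term of VP-874280:
  Base: filing + 20 years → 28 July 2013.
  Office Delay Adjustment: +234 days → 19 March 2014.
Expiry of referenced patent VP-901324:
  Base: filing + 20 years → 14 March 2013.
  Office Delay Adjustment: +533 days → 29 August 2014.
Terminal disclaimer: VP-874280 expires on the earlier of 19 March 2014 and 29 August 2014.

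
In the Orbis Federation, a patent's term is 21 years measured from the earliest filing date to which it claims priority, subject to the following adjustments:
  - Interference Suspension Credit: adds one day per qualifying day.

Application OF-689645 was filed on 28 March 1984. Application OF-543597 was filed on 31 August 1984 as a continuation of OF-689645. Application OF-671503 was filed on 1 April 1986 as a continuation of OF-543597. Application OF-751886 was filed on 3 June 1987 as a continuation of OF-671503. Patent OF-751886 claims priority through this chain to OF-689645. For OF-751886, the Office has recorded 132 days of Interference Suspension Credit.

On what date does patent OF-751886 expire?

Earliest priority filing: 28 March 1984.
Base term: 28 March 1984 + 21 years → 28 March 2005.
Interference Suspension Credit: +132 days → 7 August 2005.

2005-08-07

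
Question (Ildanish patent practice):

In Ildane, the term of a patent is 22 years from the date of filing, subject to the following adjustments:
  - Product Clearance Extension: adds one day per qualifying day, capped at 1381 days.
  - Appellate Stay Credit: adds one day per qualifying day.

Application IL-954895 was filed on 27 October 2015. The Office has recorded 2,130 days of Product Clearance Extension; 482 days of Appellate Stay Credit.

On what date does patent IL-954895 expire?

December 3, 2042

Base term: filing date + 22 years → 27 October 2037.
Product Clearance Extension: 2130 days claimed exceeds the 1381-day cap, so +1381 days → 8 August 2041.
Appellate Stay Credit: +482 days → 3 December 2042.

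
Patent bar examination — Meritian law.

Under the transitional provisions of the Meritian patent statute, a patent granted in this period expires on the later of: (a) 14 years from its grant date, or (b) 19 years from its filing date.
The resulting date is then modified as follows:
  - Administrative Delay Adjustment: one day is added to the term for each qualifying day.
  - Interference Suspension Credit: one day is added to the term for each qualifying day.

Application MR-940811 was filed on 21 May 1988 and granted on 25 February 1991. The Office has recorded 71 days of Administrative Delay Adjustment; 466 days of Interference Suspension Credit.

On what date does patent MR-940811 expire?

(a) grant + 14 years → 25 February 2005.
(b) filing + 19 years → 21 May 2007.
Later of the two: 21 May 2007.
Administrative Delay Adjustment: +71 days → 31 July 2007.
Interference Suspension Credit: +466 days → 8 November 2008.

November 8, 2008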